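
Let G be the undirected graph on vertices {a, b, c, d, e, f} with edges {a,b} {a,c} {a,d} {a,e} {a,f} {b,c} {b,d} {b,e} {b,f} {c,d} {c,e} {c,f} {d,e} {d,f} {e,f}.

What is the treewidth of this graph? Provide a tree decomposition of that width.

Treewidth 5.
One optimal decomposition is:
Bags: B1 = {a, b, c, d, e, f}
Tree: (single bag)

With just one bag of size 6, the width is 6 − 1 = 5, so tw(G) ≤ 5. On the other hand G contains the 6-clique {a, b, c, d, e, f}. A clique must lie in a single bag of any decomposition, so no decomposition can have width below 5. Hence tw(G) = 5 exactly.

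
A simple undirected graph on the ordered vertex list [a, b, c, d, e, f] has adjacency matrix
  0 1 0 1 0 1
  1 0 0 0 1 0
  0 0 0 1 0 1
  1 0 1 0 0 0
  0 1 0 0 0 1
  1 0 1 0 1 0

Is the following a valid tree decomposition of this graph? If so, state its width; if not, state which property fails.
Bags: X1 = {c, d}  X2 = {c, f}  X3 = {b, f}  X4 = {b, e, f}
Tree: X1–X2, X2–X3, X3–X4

No — vertex a appears in no bag.

A tree decomposition must satisfy three properties: every vertex lies in some bag; for every edge, both endpoints lie together in some bag; and for every vertex, the bags containing it form a connected subtree. Here vertex a appears in no bag, so the decomposition is invalid.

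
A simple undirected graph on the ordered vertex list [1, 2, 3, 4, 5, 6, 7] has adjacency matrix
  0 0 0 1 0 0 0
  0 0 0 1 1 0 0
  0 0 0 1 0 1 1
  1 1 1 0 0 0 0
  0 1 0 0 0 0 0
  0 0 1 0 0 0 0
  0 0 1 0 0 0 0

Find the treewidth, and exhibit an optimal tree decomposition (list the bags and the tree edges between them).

Treewidth 1.
Bags: B1 = {2, 4}  B2 = {3, 4}  B3 = {3, 7}  B4 = {3, 6}  B5 = {2, 5}  B6 = {1, 4}
Tree: B1–B2, B2–B3, B2–B4, B1–B5, B2–B6

Each bag holds 2 vertices, so the decomposition has width 1, which upper-bounds the treewidth. G has an edge, so its treewidth is at least 1. Hence tw(G) = 1 exactly.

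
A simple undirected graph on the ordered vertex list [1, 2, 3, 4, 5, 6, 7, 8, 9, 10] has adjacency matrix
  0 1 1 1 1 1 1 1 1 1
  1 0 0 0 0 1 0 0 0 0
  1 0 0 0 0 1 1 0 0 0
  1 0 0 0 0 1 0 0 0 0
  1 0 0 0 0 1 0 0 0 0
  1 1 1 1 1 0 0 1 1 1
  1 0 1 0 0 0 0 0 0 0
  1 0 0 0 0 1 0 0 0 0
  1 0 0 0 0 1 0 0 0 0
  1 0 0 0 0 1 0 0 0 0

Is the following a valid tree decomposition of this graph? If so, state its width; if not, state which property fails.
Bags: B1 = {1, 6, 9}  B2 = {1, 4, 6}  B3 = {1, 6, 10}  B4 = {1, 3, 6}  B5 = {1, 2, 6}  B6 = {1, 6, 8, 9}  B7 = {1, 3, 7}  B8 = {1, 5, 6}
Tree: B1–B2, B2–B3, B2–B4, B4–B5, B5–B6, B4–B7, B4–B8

No — bags containing vertex 9 are not connected in the tree.

A tree decomposition must satisfy three properties: every vertex lies in some bag; for every edge, both endpoints lie together in some bag; and for every vertex, the bags containing it form a connected subtree. Here bags containing vertex 9 are not connected in the tree, so the decomposition is invalid.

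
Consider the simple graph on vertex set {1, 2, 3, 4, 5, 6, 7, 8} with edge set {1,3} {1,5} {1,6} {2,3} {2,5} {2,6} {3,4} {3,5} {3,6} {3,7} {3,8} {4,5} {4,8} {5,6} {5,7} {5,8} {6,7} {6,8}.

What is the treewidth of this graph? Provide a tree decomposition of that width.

Each bag holds 4 vertices, so the decomposition has width 3, which upper-bounds the treewidth. Conversely, {3, 4, 5, 8} is a clique of size 4, and the vertices of any clique must share a bag in every tree decomposition; so some bag has ≥ 4 vertices and tw(G) ≥ 3. The upper and lower bounds meet at 3, so that is the treewidth.

Treewidth 3.
One optimal decomposition is:
Bags: B1 = {3, 5, 6, 8}  B2 = {3, 5, 6, 7}  B3 = {2, 3, 5, 6}  B4 = {1, 3, 5, 6}  B5 = {3, 4, 5, 8}
Tree: B1–B2, B1–B3, B3–B4, B1–B5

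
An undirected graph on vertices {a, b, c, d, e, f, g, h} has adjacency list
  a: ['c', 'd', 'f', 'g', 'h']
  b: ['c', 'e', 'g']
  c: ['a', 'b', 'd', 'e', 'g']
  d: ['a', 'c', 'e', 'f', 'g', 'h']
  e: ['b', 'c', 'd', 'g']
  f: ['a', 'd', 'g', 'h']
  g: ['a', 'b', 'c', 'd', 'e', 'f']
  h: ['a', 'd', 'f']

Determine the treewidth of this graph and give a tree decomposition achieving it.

Each bag holds 4 vertices, so the decomposition has width 3, which upper-bounds the treewidth. On the other hand G contains the 4-clique {c, d, e, g}. A clique must lie in a single bag of any decomposition, so no decomposition can have width below 3. Combining the bounds, tw(G) = 3.

Treewidth 3.
Bags: B1 = {a, c, d, g}  B2 = {a, d, f, g}  B3 = {c, d, e, g}  B4 = {b, c, e, g}  B5 = {a, d, f, h}
Tree: B1–B2, B1–B3, B3–B4, B2–B5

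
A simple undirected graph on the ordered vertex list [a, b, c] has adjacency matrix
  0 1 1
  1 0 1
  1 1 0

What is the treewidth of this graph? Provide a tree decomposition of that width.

Treewidth 2.
Bags: B1 = {a, b, c}
Tree: (single bag)

A single bag containing all 3 vertices is trivially a valid decomposition of width 2. For the lower bound, the 3 vertices {a, b, c} are pairwise adjacent, and any tree decomposition puts a clique entirely inside one bag — forcing width ≥ 2. Hence tw(G) = 2 exactly.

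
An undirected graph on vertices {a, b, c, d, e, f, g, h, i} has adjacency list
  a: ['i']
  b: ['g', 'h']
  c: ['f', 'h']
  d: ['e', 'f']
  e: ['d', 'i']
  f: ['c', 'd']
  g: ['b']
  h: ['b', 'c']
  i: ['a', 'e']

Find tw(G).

A width-1 tree decomposition is:
Bags: B1 = {b, g}  B2 = {b, h}  B3 = {c, h}  B4 = {c, f}  B5 = {d, f}  B6 = {d, e}  B7 = {e, i}  B8 = {a, i}
Tree: B1–B2, B2–B3, B3–B4, B4–B5, B5–B6, B6–B7, B7–B8
The largest bag has 2 vertices, giving width 1; this decomposition certifies tw(G) ≤ 1. Since G has at least one edge (e.g. g–b), it is not an edgeless graph, so tw(G) ≥ 1. Hence tw(G) = 1 exactly.

1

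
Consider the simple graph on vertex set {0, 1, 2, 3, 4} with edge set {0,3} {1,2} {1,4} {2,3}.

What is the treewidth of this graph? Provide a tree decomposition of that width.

Treewidth 1.
Bags: B1 = {0, 3}  B2 = {2, 3}  B3 = {1, 2}  B4 = {1, 4}
Tree: B1–B2, B2–B3, B3–B4

The largest bag has 2 vertices, giving width 1; this decomposition certifies tw(G) ≤ 1. Any graph with an edge has treewidth ≥ 1, and G has the edge 0–3. Combining the bounds, tw(G) = 1.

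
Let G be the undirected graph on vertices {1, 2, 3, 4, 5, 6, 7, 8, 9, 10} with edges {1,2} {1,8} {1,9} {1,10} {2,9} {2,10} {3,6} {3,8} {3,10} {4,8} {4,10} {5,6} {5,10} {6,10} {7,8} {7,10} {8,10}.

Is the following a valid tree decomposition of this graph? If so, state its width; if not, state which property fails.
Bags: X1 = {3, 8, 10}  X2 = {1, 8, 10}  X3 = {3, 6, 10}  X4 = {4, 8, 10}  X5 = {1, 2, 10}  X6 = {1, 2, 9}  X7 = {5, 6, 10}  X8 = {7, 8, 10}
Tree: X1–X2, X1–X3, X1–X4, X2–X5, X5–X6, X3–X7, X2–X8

Yes; width 2.

Checking the three conditions: (i) the bags cover all of {1, 2, 3, 4, 5, 6, 7, 8, 9, 10}; (ii) for each edge, some bag contains both endpoints; (iii) the bags containing any fixed vertex form a subtree. All hold, so the decomposition is valid with width 3 − 1 = 2.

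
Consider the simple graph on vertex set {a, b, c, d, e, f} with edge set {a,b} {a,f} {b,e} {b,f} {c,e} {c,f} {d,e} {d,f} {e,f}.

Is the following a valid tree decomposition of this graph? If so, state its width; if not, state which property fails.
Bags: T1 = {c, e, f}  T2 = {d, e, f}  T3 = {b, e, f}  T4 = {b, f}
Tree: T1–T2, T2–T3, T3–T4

No — vertex a appears in no bag.

A tree decomposition must satisfy three properties: every vertex lies in some bag; for every edge, both endpoints lie together in some bag; and for every vertex, the bags containing it form a connected subtree. Here vertex a appears in no bag, so the decomposition is invalid.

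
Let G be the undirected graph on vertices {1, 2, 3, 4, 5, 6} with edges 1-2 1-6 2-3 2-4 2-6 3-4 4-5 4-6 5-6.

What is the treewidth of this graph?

2

A width-2 tree decomposition is:
Bags: B1 = {2, 3, 4}  B2 = {2, 4, 6}  B3 = {1, 2, 6}  B4 = {4, 5, 6}
Tree: B1–B2, B2–B3, B2–B4
Each bag holds 3 vertices, so the decomposition has width 2, which upper-bounds the treewidth. For the lower bound, the 3 vertices {1, 2, 6} are pairwise adjacent, and any tree decomposition puts a clique entirely inside one bag — forcing width ≥ 2. Combining the bounds, tw(G) = 2.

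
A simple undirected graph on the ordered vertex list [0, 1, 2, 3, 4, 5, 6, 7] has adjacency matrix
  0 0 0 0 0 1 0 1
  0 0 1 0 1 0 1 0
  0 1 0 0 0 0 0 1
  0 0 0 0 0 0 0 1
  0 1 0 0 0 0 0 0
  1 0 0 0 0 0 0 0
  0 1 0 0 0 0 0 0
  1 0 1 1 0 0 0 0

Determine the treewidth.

1

A width-1 tree decomposition is:
Bags: B1 = {3, 7}  B2 = {0, 7}  B3 = {2, 7}  B4 = {1, 2}  B5 = {1, 6}  B6 = {1, 4}  B7 = {0, 5}
Tree: B1–B2, B2–B3, B3–B4, B4–B5, B4–B6, B2–B7
Each bag holds 2 vertices, so the decomposition has width 1, which upper-bounds the treewidth. Since G has at least one edge (e.g. 7–3), it is not an edgeless graph, so tw(G) ≥ 1. Hence tw(G) = 1 exactly.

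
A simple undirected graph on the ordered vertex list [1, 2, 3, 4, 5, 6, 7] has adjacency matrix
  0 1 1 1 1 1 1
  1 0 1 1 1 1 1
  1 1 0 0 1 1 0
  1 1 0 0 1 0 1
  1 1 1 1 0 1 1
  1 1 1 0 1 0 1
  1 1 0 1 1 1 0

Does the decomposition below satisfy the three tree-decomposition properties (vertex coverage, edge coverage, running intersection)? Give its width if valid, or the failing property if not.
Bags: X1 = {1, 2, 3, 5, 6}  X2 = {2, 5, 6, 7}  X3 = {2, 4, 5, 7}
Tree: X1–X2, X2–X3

No — edge (1,7) lies in no bag.

A tree decomposition must satisfy three properties: every vertex lies in some bag; for every edge, both endpoints lie together in some bag; and for every vertex, the bags containing it form a connected subtree. Here edge (1,7) lies in no bag, so the decomposition is invalid.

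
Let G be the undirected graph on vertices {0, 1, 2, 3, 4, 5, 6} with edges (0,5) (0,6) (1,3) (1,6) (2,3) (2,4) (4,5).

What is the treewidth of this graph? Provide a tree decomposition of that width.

Treewidth 2.
One optimal decomposition is:
Bags: B1 = {0, 1, 6}  B2 = {0, 1, 3}  B3 = {0, 2, 3}  B4 = {0, 2, 4}  B5 = {0, 4, 5}
Tree: B1–B2, B2–B3, B3–B4, B4–B5

Every bag has size at most 3, so the width is 3 − 1 = 2 and tw(G) ≤ 2. For the lower bound, G contains the cycle 0–6–1–3–2–4–5–0, so G is not a forest; only forests have treewidth ≤ 1, hence tw(G) ≥ 2. The upper and lower bounds meet at 2, so that is the treewidth.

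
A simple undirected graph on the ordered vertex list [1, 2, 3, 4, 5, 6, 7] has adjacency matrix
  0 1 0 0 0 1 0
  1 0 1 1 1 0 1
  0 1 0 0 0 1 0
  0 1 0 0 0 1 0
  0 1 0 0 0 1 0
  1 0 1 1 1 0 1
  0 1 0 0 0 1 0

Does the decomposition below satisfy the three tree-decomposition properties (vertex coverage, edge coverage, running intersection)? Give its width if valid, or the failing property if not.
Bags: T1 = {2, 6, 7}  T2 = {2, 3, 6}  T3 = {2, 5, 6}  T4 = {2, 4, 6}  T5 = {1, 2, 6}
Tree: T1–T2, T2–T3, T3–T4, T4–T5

Yes; width 2.

Every vertex of G appears in some bag (union = {1, 2, 3, 4, 5, 6, 7}); every edge is covered by a bag; and for each vertex v the set of bags containing v is connected in the bag tree. The decomposition is therefore valid. The largest bag has 3 vertices, so the width is 2.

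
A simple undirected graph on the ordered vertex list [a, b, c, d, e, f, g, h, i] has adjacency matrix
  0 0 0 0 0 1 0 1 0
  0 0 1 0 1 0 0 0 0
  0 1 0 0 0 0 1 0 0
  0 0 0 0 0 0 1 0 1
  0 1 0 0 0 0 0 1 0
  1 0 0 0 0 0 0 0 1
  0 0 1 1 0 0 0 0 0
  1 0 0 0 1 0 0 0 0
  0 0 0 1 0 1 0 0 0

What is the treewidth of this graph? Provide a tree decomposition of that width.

Treewidth 2.
One optimal decomposition is:
Bags: B1 = {d, g, i}  B2 = {c, g, i}  B3 = {b, c, i}  B4 = {b, e, i}  B5 = {e, h, i}  B6 = {a, h, i}  B7 = {a, f, i}
Tree: B1–B2, B2–B3, B3–B4, B4–B5, B5–B6, B6–B7

Every bag has size at most 3, so the width is 3 − 1 = 2 and tw(G) ≤ 2. The edges i–d–g–c–b–e–h–a–f–i form a cycle, so G is not a tree and its treewidth is at least 2. Hence tw(G) = 2 exactly.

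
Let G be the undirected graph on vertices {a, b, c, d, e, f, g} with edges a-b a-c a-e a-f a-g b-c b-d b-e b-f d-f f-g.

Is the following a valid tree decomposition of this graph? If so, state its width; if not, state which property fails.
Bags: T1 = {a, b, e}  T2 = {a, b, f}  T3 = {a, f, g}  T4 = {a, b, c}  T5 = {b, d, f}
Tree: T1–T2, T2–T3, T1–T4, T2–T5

Yes; width 2.

Every vertex of G appears in some bag (union = {a, b, c, d, e, f, g}); every edge is covered by a bag; and for each vertex v the set of bags containing v is connected in the bag tree. The decomposition is therefore valid. The largest bag has 3 vertices, so the width is 2.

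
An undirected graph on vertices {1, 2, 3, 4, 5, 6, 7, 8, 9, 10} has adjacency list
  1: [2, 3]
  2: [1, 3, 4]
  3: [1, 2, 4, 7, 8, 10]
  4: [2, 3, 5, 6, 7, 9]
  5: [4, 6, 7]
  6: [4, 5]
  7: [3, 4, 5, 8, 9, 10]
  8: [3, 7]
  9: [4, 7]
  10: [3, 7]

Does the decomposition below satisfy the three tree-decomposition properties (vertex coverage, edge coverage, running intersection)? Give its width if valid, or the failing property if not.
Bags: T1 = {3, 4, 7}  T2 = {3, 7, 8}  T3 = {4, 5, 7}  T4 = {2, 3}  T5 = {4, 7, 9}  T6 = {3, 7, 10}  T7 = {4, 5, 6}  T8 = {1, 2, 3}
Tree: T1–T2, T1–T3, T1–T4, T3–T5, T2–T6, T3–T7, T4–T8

No — edge (4,2) lies in no bag.

A tree decomposition must satisfy three properties: every vertex lies in some bag; for every edge, both endpoints lie together in some bag; and for every vertex, the bags containing it form a connected subtree. Here edge (4,2) lies in no bag, so the decomposition is invalid.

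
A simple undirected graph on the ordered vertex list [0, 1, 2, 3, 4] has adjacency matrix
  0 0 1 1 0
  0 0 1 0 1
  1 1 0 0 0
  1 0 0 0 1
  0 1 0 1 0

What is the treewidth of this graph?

A width-2 tree decomposition is:
Bags: B1 = {1, 2, 4}  B2 = {2, 3, 4}  B3 = {0, 2, 3}
Tree: B1–B2, B2–B3
Every bag has size at most 3, so the width is 3 − 1 = 2 and tw(G) ≤ 2. For the lower bound, G contains the cycle 2–1–4–3–0–2, so G is not a forest; only forests have treewidth ≤ 1, hence tw(G) ≥ 2. Hence tw(G) = 2 exactly.

2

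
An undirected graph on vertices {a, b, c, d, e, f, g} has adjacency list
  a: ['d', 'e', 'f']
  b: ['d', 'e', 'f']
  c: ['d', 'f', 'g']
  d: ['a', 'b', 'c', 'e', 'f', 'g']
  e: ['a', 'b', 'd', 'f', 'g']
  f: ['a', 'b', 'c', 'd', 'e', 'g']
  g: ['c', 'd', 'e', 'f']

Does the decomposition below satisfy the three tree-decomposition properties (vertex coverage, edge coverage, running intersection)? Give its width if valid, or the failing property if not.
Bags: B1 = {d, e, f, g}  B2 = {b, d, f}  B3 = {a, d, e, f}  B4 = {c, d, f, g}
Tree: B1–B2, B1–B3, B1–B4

A tree decomposition must satisfy three properties: every vertex lies in some bag; for every edge, both endpoints lie together in some bag; and for every vertex, the bags containing it form a connected subtree. Here edge (e,b) lies in no bag, so the decomposition is invalid.

No — edge (e,b) lies in no bag.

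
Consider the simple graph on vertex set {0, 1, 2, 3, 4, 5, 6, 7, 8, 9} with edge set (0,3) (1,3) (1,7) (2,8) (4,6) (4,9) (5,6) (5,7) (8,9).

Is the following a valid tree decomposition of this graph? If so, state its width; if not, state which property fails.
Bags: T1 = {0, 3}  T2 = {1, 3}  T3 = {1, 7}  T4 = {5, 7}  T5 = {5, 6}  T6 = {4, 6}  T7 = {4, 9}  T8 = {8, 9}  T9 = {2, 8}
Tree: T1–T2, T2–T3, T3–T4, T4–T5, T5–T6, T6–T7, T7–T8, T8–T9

Every vertex of G appears in some bag (union = {0, 1, 2, 3, 4, 5, 6, 7, 8, 9}); every edge is covered by a bag; and for each vertex v the set of bags containing v is connected in the bag tree. The decomposition is therefore valid. The largest bag has 2 vertices, so the width is 1.

Yes; width 1.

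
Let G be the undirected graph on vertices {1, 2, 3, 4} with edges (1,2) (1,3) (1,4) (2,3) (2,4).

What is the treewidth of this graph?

2

A width-2 tree decomposition is:
Bags: B1 = {1, 2, 3}  B2 = {1, 2, 4}
Tree: B1–B2
The largest bag has 3 vertices, giving width 2; this decomposition certifies tw(G) ≤ 2. Conversely, {1, 2, 3} is a clique of size 3, and the vertices of any clique must share a bag in every tree decomposition; so some bag has ≥ 3 vertices and tw(G) ≥ 2. Hence tw(G) = 2 exactly.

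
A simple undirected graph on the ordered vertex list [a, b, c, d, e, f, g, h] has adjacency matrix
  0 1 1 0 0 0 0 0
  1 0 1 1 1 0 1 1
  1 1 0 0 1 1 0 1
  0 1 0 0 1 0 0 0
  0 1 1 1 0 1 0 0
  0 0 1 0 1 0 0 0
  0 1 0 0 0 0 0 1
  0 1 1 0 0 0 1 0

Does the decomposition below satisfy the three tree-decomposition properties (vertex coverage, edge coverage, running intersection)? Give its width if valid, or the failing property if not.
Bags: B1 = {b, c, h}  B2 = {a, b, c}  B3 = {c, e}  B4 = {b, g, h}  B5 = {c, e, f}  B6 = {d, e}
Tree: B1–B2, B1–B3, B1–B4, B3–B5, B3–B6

No — edge (b,e) lies in no bag.

A tree decomposition must satisfy three properties: every vertex lies in some bag; for every edge, both endpoints lie together in some bag; and for every vertex, the bags containing it form a connected subtree. Here edge (b,e) lies in no bag, so the decomposition is invalid.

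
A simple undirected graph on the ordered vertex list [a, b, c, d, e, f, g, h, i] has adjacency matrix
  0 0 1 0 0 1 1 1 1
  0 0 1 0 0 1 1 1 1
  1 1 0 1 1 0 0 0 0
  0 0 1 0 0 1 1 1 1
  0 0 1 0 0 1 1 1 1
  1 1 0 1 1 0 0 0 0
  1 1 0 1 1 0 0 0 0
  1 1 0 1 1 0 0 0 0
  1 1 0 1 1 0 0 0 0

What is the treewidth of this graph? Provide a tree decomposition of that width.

Every bag has size at most 5, so the width is 5 − 1 = 4 and tw(G) ≤ 4. For the lower bound: the 5 vertex sets {a,g}, {c,d}, {b,f}, {e}, {h} are disjoint, each induces a connected subgraph, and every pair is joined by at least one edge of G. Contracting each set to a single vertex therefore yields K_{5} as a minor, and since treewidth is minor-monotone, tw(G) ≥ tw(K_{5}) = 4. Combining the bounds, tw(G) = 4.

Treewidth 4.
Bags: B1 = {a, b, d, e, g}  B2 = {a, b, c, d, e}  B3 = {a, b, d, e, f}  B4 = {a, b, d, e, h}  B5 = {a, b, d, e, i}
Tree: B1–B2, B2–B3, B3–B4, B4–B5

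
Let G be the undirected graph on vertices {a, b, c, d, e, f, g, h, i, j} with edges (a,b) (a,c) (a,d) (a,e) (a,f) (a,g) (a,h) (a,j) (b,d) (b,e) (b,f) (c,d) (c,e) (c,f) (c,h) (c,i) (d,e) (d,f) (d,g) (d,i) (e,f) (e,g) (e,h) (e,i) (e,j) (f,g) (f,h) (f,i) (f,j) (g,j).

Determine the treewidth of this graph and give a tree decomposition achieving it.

Each bag holds 5 vertices, so the decomposition has width 4, which upper-bounds the treewidth. On the other hand G contains the 5-clique {a, d, e, f, g}. A clique must lie in a single bag of any decomposition, so no decomposition can have width below 4. Combining the bounds, tw(G) = 4.

Treewidth 4.
One such decomposition:
Bags: B1 = {a, b, d, e, f}  B2 = {a, c, d, e, f}  B3 = {a, c, e, f, h}  B4 = {a, d, e, f, g}  B5 = {a, e, f, g, j}  B6 = {c, d, e, f, i}
Tree: B1–B2, B2–B3, B2–B4, B4–B5, B2–B6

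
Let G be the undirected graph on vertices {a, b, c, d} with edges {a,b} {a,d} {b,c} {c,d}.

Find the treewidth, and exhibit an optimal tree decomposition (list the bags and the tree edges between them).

Treewidth 2.
One such decomposition:
Bags: B1 = {a, b, c}  B2 = {a, c, d}
Tree: B1–B2

The largest bag has 3 vertices, giving width 2; this decomposition certifies tw(G) ≤ 2. Since a–b–c–d–a is a cycle in G, G is not acyclic. Forests are exactly the graphs of treewidth ≤ 1, so tw(G) ≥ 2. The upper and lower bounds meet at 2, so that is the treewidth.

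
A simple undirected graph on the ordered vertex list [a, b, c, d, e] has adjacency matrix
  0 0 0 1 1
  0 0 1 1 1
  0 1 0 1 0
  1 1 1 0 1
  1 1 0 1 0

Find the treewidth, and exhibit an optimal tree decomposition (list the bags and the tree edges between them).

Every bag has size at most 3, so the width is 3 − 1 = 2 and tw(G) ≤ 2. Conversely, {a, d, e} is a clique of size 3, and the vertices of any clique must share a bag in every tree decomposition; so some bag has ≥ 3 vertices and tw(G) ≥ 2. Hence tw(G) = 2 exactly.

Treewidth 2.
One optimal decomposition is:
Bags: B1 = {b, d, e}  B2 = {a, d, e}  B3 = {b, c, d}
Tree: B1–B2, B1–B3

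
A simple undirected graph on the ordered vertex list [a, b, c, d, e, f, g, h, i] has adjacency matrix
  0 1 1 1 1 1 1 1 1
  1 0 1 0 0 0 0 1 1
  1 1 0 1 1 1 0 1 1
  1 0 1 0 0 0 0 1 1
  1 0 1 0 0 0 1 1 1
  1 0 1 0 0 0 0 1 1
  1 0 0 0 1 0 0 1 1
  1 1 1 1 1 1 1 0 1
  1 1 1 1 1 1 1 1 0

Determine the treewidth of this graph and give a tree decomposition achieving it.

Every bag has size at most 5, so the width is 5 − 1 = 4 and tw(G) ≤ 4. For the lower bound, the 5 vertices {a, e, g, h, i} are pairwise adjacent, and any tree decomposition puts a clique entirely inside one bag — forcing width ≥ 4. Therefore the treewidth is 4.

Treewidth 4.
One such decomposition:
Bags: B1 = {a, b, c, h, i}  B2 = {a, c, e, h, i}  B3 = {a, c, f, h, i}  B4 = {a, e, g, h, i}  B5 = {a, c, d, h, i}
Tree: B1–B2, B1–B3, B2–B4, B3–B5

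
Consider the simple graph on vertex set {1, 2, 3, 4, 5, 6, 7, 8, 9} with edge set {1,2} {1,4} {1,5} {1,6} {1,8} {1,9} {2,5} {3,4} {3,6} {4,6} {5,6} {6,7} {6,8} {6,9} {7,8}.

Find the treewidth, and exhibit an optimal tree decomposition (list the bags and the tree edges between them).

Treewidth 2.
One optimal decomposition is:
Bags: B1 = {1, 6, 8}  B2 = {1, 6, 9}  B3 = {1, 4, 6}  B4 = {1, 5, 6}  B5 = {6, 7, 8}  B6 = {1, 2, 5}  B7 = {3, 4, 6}
Tree: B1–B2, B2–B3, B3–B4, B1–B5, B4–B6, B3–B7

Each bag holds 3 vertices, so the decomposition has width 2, which upper-bounds the treewidth. For the lower bound, the 3 vertices {1, 2, 5} are pairwise adjacent, and any tree decomposition puts a clique entirely inside one bag — forcing width ≥ 2. Combining the bounds, tw(G) = 2.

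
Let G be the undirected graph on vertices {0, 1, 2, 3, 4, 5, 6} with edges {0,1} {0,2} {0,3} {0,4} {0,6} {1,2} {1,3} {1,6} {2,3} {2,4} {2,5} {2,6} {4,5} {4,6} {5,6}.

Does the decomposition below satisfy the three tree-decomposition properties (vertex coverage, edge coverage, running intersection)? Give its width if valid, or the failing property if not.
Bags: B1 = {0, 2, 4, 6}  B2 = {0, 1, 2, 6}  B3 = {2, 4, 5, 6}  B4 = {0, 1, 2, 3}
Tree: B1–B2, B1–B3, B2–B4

Vertex coverage: the bags together contain {0, 1, 2, 3, 4, 5, 6}, the full vertex set. Edge coverage: each edge of G has both endpoints in at least one bag. Running intersection: for every vertex, the bags containing it form a connected subtree. All three properties hold, so this is a valid tree decomposition of width max|bag| − 1 = 3, and hence tw(G) ≤ 3.

Yes; width 3.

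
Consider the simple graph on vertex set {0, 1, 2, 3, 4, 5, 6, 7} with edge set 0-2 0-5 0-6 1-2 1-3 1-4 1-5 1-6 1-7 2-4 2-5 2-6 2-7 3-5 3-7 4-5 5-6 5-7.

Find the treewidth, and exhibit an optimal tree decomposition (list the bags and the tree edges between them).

Every bag has size at most 4, so the width is 4 − 1 = 3 and tw(G) ≤ 3. On the other hand G contains the 4-clique {0, 2, 5, 6}. A clique must lie in a single bag of any decomposition, so no decomposition can have width below 3. Therefore the treewidth is 3.

Treewidth 3.
One optimal decomposition is:
Bags: B1 = {1, 2, 5, 7}  B2 = {1, 2, 5, 6}  B3 = {1, 3, 5, 7}  B4 = {1, 2, 4, 5}  B5 = {0, 2, 5, 6}
Tree: B1–B2, B1–B3, B1–B4, B2–B5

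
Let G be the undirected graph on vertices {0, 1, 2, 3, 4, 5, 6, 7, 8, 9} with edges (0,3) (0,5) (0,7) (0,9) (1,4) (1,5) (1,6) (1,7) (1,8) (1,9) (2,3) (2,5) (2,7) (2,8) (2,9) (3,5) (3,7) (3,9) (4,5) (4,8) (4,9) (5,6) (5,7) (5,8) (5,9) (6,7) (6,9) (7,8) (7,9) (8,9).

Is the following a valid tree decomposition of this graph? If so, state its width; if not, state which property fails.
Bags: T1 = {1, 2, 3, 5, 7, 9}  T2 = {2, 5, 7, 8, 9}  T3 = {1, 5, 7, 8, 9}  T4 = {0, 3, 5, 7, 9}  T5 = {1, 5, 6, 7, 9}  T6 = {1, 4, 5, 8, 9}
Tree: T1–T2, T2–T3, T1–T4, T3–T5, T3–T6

No — bags containing vertex 1 are not connected in the tree.

A tree decomposition must satisfy three properties: every vertex lies in some bag; for every edge, both endpoints lie together in some bag; and for every vertex, the bags containing it form a connected subtree. Here bags containing vertex 1 are not connected in the tree, so the decomposition is invalid.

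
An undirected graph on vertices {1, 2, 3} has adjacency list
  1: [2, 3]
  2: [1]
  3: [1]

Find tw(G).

1

A width-1 tree decomposition is:
Bags: B1 = {1, 2}  B2 = {1, 3}
Tree: B1–B2
Every bag has size at most 2, so the width is 2 − 1 = 1 and tw(G) ≤ 1. Any graph with an edge has treewidth ≥ 1, and G has the edge 1–2. The upper and lower bounds meet at 1, so that is the treewidth.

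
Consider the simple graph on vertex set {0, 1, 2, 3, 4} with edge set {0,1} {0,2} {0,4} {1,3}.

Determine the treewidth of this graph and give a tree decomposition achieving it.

Treewidth 1.
One optimal decomposition is:
Bags: B1 = {1, 3}  B2 = {0, 1}  B3 = {0, 2}  B4 = {0, 4}
Tree: B1–B2, B2–B3, B2–B4

Every bag has size at most 2, so the width is 2 − 1 = 1 and tw(G) ≤ 1. Since G has at least one edge (e.g. 1–3), it is not an edgeless graph, so tw(G) ≥ 1. Hence tw(G) = 1 exactly.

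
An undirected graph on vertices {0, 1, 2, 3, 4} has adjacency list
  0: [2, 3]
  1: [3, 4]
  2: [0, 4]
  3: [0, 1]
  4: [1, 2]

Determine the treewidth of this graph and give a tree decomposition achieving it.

Treewidth 2.
One optimal decomposition is:
Bags: B1 = {0, 1, 3}  B2 = {0, 1, 2}  B3 = {1, 2, 4}
Tree: B1–B2, B2–B3

Every bag has size at most 3, so the width is 3 − 1 = 2 and tw(G) ≤ 2. The edges 1–3–0–2–4–1 form a cycle, so G is not a tree and its treewidth is at least 2. Hence tw(G) = 2 exactly.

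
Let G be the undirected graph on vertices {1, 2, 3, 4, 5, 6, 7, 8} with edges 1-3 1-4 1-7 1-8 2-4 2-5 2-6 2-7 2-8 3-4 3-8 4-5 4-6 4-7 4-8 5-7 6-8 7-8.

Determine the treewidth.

A width-3 tree decomposition is:
Bags: B1 = {1, 4, 7, 8}  B2 = {2, 4, 7, 8}  B3 = {1, 3, 4, 8}  B4 = {2, 4, 5, 7}  B5 = {2, 4, 6, 8}
Tree: B1–B2, B1–B3, B2–B4, B2–B5
The largest bag has 4 vertices, giving width 3; this decomposition certifies tw(G) ≤ 3. On the other hand G contains the 4-clique {1, 3, 4, 8}. A clique must lie in a single bag of any decomposition, so no decomposition can have width below 3. Therefore the treewidth is 3.

3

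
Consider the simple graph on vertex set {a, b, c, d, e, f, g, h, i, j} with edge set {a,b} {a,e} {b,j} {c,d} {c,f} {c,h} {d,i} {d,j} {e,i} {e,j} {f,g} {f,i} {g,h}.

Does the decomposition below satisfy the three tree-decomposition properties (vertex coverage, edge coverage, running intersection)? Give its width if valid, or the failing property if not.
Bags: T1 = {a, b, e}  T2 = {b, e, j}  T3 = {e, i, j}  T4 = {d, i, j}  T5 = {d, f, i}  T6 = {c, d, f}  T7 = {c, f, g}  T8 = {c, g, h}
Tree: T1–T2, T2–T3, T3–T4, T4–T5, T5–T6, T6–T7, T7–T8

Every vertex of G appears in some bag (union = {a, b, c, d, e, f, g, h, i, j}); every edge is covered by a bag; and for each vertex v the set of bags containing v is connected in the bag tree. The decomposition is therefore valid. The largest bag has 3 vertices, so the width is 2.

Yes; width 2.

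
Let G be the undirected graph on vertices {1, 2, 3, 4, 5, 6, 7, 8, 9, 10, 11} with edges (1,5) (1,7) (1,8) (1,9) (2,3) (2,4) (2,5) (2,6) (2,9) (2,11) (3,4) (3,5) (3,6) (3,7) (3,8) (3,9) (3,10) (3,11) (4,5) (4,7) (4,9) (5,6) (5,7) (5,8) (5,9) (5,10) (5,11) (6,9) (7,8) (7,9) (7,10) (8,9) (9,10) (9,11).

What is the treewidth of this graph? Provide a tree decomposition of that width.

Each bag holds 5 vertices, so the decomposition has width 4, which upper-bounds the treewidth. Conversely, {1, 5, 7, 8, 9} is a clique of size 5, and the vertices of any clique must share a bag in every tree decomposition; so some bag has ≥ 5 vertices and tw(G) ≥ 4. Combining the bounds, tw(G) = 4.

Treewidth 4.
Bags: B1 = {2, 3, 4, 5, 9}  B2 = {2, 3, 5, 6, 9}  B3 = {3, 4, 5, 7, 9}  B4 = {2, 3, 5, 9, 11}  B5 = {3, 5, 7, 9, 10}  B6 = {3, 5, 7, 8, 9}  B7 = {1, 5, 7, 8, 9}
Tree: B1–B2, B1–B3, B1–B4, B3–B5, B3–B6, B6–B7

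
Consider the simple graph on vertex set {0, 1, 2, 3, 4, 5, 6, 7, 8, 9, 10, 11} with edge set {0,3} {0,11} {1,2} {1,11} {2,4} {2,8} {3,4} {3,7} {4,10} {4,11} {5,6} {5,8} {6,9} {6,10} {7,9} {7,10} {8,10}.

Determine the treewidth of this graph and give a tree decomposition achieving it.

Every bag has size at most 4, so the width is 4 − 1 = 3 and tw(G) ≤ 3. For the lower bound: the 4 vertex sets {5,6,9}, {8}, {10}, {2,3,4,7} are disjoint, each induces a connected subgraph, and every pair is joined by at least one edge of G. Contracting each set to a single vertex therefore yields K_{4} as a minor, and since treewidth is minor-monotone, tw(G) ≥ tw(K_{4}) = 3. Combining the bounds, tw(G) = 3.

Treewidth 3.
One optimal decomposition is:
Bags: B1 = {5, 6, 8, 9}  B2 = {6, 8, 9, 10}  B3 = {7, 8, 9, 10}  B4 = {2, 7, 8, 10}  B5 = {2, 4, 7, 10}  B6 = {2, 3, 4, 7}  B7 = {1, 2, 3, 4}  B8 = {1, 3, 4, 11}  B9 = {0, 1, 3, 11}
Tree: B1–B2, B2–B3, B3–B4, B4–B5, B5–B6, B6–B7, B7–B8, B8–B9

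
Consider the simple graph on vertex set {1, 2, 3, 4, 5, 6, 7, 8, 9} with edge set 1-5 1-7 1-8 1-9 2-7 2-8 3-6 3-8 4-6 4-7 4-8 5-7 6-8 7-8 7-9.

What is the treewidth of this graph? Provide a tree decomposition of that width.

The largest bag has 3 vertices, giving width 2; this decomposition certifies tw(G) ≤ 2. For the lower bound, the 3 vertices {3, 6, 8} are pairwise adjacent, and any tree decomposition puts a clique entirely inside one bag — forcing width ≥ 2. Hence tw(G) = 2 exactly.

Treewidth 2.
One such decomposition:
Bags: B1 = {4, 7, 8}  B2 = {2, 7, 8}  B3 = {1, 7, 8}  B4 = {1, 5, 7}  B5 = {4, 6, 8}  B6 = {1, 7, 9}  B7 = {3, 6, 8}
Tree: B1–B2, B1–B3, B3–B4, B1–B5, B4–B6, B5–B7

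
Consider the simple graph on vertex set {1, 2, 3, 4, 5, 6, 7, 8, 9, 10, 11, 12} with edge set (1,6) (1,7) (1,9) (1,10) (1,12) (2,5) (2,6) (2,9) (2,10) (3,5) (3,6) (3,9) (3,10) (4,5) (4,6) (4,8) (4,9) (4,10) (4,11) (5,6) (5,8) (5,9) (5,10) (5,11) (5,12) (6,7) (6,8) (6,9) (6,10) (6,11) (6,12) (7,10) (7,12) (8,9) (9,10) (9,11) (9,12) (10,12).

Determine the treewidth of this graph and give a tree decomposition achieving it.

Treewidth 4.
One such decomposition:
Bags: B1 = {4, 5, 6, 9, 10}  B2 = {5, 6, 9, 10, 12}  B3 = {2, 5, 6, 9, 10}  B4 = {3, 5, 6, 9, 10}  B5 = {4, 5, 6, 9, 11}  B6 = {1, 6, 9, 10, 12}  B7 = {1, 6, 7, 10, 12}  B8 = {4, 5, 6, 8, 9}
Tree: B1–B2, B2–B3, B1–B4, B1–B5, B2–B6, B6–B7, B5–B8

Every bag has size at most 5, so the width is 5 − 1 = 4 and tw(G) ≤ 4. Conversely, {1, 6, 9, 10, 12} is a clique of size 5, and the vertices of any clique must share a bag in every tree decomposition; so some bag has ≥ 5 vertices and tw(G) ≥ 4. The upper and lower bounds meet at 4, so that is the treewidth.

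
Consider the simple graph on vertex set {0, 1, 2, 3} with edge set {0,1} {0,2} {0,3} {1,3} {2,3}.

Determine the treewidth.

2

A width-2 tree decomposition is:
Bags: B1 = {0, 1, 3}  B2 = {0, 2, 3}
Tree: B1–B2
Each bag holds 3 vertices, so the decomposition has width 2, which upper-bounds the treewidth. Conversely, {0, 1, 3} is a clique of size 3, and the vertices of any clique must share a bag in every tree decomposition; so some bag has ≥ 3 vertices and tw(G) ≥ 2. Hence tw(G) = 2 exactly.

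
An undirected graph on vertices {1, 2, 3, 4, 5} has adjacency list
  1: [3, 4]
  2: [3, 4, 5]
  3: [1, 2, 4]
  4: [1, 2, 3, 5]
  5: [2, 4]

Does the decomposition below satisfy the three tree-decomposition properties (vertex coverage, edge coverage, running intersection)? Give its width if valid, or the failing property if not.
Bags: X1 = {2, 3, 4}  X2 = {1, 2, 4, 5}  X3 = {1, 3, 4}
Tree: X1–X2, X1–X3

No — bags containing vertex 1 are not connected in the tree.

A tree decomposition must satisfy three properties: every vertex lies in some bag; for every edge, both endpoints lie together in some bag; and for every vertex, the bags containing it form a connected subtree. Here bags containing vertex 1 are not connected in the tree, so the decomposition is invalid.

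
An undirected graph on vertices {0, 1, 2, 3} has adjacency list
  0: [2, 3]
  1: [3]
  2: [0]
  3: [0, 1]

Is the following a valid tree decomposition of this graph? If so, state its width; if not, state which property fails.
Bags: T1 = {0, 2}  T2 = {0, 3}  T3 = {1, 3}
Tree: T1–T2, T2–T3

Checking the three conditions: (i) the bags cover all of {0, 1, 2, 3}; (ii) for each edge, some bag contains both endpoints; (iii) the bags containing any fixed vertex form a subtree. All hold, so the decomposition is valid with width 2 − 1 = 1.

Yes; width 1.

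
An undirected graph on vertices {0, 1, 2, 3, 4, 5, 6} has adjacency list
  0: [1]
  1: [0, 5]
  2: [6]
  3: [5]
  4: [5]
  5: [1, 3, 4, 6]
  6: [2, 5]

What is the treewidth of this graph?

1

A width-1 tree decomposition is:
Bags: B1 = {1, 5}  B2 = {0, 1}  B3 = {3, 5}  B4 = {5, 6}  B5 = {2, 6}  B6 = {4, 5}
Tree: B1–B2, B1–B3, B1–B4, B4–B5, B4–B6
Every bag has size at most 2, so the width is 2 − 1 = 1 and tw(G) ≤ 1. G has an edge, so its treewidth is at least 1. Therefore the treewidth is 1.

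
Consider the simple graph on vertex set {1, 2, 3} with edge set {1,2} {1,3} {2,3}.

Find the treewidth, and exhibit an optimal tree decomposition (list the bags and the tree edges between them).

Treewidth 2.
One optimal decomposition is:
Bags: B1 = {1, 2, 3}
Tree: (single bag)

With just one bag of size 3, the width is 3 − 1 = 2, so tw(G) ≤ 2. For the lower bound, the 3 vertices {1, 2, 3} are pairwise adjacent, and any tree decomposition puts a clique entirely inside one bag — forcing width ≥ 2. Combining the bounds, tw(G) = 2.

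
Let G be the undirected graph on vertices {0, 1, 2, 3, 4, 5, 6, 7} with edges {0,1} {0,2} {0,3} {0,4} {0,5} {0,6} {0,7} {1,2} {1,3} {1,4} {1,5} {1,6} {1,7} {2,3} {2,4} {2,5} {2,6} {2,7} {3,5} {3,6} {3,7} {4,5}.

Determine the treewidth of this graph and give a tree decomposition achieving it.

The largest bag has 5 vertices, giving width 4; this decomposition certifies tw(G) ≤ 4. Conversely, {0, 1, 2, 3, 5} is a clique of size 5, and the vertices of any clique must share a bag in every tree decomposition; so some bag has ≥ 5 vertices and tw(G) ≥ 4. The upper and lower bounds meet at 4, so that is the treewidth.

Treewidth 4.
One optimal decomposition is:
Bags: B1 = {0, 1, 2, 3, 7}  B2 = {0, 1, 2, 3, 5}  B3 = {0, 1, 2, 3, 6}  B4 = {0, 1, 2, 4, 5}
Tree: B1–B2, B1–B3, B2–B4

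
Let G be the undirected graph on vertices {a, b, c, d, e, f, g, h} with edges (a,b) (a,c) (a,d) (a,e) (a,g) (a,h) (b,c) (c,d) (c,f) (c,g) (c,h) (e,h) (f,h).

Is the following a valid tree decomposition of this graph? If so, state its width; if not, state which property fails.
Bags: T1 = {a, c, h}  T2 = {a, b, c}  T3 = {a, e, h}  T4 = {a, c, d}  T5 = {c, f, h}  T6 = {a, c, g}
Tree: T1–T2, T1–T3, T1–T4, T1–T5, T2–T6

Checking the three conditions: (i) the bags cover all of {a, b, c, d, e, f, g, h}; (ii) for each edge, some bag contains both endpoints; (iii) the bags containing any fixed vertex form a subtree. All hold, so the decomposition is valid with width 3 − 1 = 2.

Yes; width 2.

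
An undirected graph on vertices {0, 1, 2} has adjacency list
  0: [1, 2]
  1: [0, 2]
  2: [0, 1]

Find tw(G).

A width-2 tree decomposition is:
Bags: B1 = {0, 1, 2}
Tree: (single bag)
A single bag containing all 3 vertices is trivially a valid decomposition of width 2. On the other hand G contains the 3-clique {0, 1, 2}. A clique must lie in a single bag of any decomposition, so no decomposition can have width below 2. Combining the bounds, tw(G) = 2.

2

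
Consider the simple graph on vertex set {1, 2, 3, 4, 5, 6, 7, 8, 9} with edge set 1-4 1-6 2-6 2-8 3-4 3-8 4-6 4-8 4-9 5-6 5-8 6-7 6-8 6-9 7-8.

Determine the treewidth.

A width-2 tree decomposition is:
Bags: B1 = {4, 6, 8}  B2 = {1, 4, 6}  B3 = {4, 6, 9}  B4 = {5, 6, 8}  B5 = {6, 7, 8}  B6 = {2, 6, 8}  B7 = {3, 4, 8}
Tree: B1–B2, B2–B3, B1–B4, B4–B5, B5–B6, B1–B7
The largest bag has 3 vertices, giving width 2; this decomposition certifies tw(G) ≤ 2. For the lower bound, the 3 vertices {3, 4, 8} are pairwise adjacent, and any tree decomposition puts a clique entirely inside one bag — forcing width ≥ 2. Combining the bounds, tw(G) = 2.

2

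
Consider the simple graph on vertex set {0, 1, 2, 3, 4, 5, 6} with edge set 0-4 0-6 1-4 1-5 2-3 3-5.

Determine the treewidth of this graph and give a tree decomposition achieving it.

Every bag has size at most 2, so the width is 2 − 1 = 1 and tw(G) ≤ 1. Any graph with an edge has treewidth ≥ 1, and G has the edge 2–3. The upper and lower bounds meet at 1, so that is the treewidth.

Treewidth 1.
One optimal decomposition is:
Bags: B1 = {2, 3}  B2 = {3, 5}  B3 = {1, 5}  B4 = {1, 4}  B5 = {0, 4}  B6 = {0, 6}
Tree: B1–B2, B2–B3, B3–B4, B4–B5, B5–B6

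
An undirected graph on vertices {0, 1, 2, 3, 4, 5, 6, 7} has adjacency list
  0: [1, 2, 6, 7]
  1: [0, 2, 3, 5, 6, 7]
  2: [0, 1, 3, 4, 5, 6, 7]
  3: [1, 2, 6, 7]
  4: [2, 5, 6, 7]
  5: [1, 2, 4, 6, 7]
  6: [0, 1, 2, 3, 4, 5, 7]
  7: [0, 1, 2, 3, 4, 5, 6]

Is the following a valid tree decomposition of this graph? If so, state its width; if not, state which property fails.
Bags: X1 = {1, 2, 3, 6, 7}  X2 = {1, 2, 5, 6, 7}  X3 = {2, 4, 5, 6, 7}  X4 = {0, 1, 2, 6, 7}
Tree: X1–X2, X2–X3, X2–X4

Yes; width 4.

Checking the three conditions: (i) the bags cover all of {0, 1, 2, 3, 4, 5, 6, 7}; (ii) for each edge, some bag contains both endpoints; (iii) the bags containing any fixed vertex form a subtree. All hold, so the decomposition is valid with width 5 − 1 = 4.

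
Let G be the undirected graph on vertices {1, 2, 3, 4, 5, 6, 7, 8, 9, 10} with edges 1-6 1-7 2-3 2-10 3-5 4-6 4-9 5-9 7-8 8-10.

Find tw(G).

A width-2 tree decomposition is:
Bags: B1 = {2, 8, 10}  B2 = {2, 3, 8}  B3 = {3, 5, 8}  B4 = {5, 8, 9}  B5 = {4, 8, 9}  B6 = {4, 6, 8}  B7 = {1, 6, 8}  B8 = {1, 7, 8}
Tree: B1–B2, B2–B3, B3–B4, B4–B5, B5–B6, B6–B7, B7–B8
Each bag holds 3 vertices, so the decomposition has width 2, which upper-bounds the treewidth. The edges 8–10–2–3–5–9–4–6–1–7–8 form a cycle, so G is not a tree and its treewidth is at least 2. The upper and lower bounds meet at 2, so that is the treewidth.

2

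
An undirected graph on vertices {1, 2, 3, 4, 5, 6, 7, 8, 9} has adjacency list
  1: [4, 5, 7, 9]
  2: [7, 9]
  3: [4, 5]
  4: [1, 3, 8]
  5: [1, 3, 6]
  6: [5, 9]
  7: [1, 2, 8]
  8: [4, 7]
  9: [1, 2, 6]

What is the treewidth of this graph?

3

A width-3 tree decomposition is:
Bags: B1 = {2, 6, 7, 9}  B2 = {1, 6, 7, 9}  B3 = {1, 5, 6, 7}  B4 = {1, 5, 7, 8}  B5 = {1, 4, 5, 8}  B6 = {3, 4, 5, 8}
Tree: B1–B2, B2–B3, B3–B4, B4–B5, B5–B6
The largest bag has 4 vertices, giving width 3; this decomposition certifies tw(G) ≤ 3. For the lower bound: the 4 vertex sets {2,6,9}, {7}, {1}, {3,4,5,8} are disjoint, each induces a connected subgraph, and every pair is joined by at least one edge of G. Contracting each set to a single vertex therefore yields K_{4} as a minor, and since treewidth is minor-monotone, tw(G) ≥ tw(K_{4}) = 3. Hence tw(G) = 3 exactly.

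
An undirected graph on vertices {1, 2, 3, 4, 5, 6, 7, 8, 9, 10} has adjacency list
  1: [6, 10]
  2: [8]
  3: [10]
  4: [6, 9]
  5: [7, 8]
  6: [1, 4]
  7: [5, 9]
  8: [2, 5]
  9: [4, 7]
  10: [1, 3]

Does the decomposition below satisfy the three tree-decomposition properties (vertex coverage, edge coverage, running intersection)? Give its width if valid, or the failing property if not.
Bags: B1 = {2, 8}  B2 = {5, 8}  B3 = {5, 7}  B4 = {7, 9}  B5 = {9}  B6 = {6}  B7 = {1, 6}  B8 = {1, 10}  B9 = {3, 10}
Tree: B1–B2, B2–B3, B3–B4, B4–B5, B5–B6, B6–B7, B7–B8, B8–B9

A tree decomposition must satisfy three properties: every vertex lies in some bag; for every edge, both endpoints lie together in some bag; and for every vertex, the bags containing it form a connected subtree. Here vertex 4 appears in no bag, so the decomposition is invalid.

No — vertex 4 appears in no bag.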